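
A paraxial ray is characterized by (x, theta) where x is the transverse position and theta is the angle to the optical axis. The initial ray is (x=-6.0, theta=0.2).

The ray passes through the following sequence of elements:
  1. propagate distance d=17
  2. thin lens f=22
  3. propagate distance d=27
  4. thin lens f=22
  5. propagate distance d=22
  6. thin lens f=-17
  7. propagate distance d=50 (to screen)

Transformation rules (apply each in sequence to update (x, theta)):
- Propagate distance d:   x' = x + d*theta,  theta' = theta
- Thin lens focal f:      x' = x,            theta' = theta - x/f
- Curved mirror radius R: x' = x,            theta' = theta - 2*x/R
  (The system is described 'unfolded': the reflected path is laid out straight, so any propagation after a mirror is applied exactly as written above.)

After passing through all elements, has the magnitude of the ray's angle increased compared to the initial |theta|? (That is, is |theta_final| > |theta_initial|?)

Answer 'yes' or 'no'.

Answer: yes

Derivation:
Initial: x=-6.0000 theta=0.2000
After 1 (propagate distance d=17): x=-2.6000 theta=0.2000
After 2 (thin lens f=22): x=-2.6000 theta=7/22 (≈0.3182)
After 3 (propagate distance d=27): x=659/110 (≈5.9909) theta=7/22 (≈0.3182)
After 4 (thin lens f=22): x=659/110 (≈5.9909) theta=111/2420 (≈0.0459)
After 5 (propagate distance d=22): x=7.0000 theta=111/2420 (≈0.0459)
After 6 (thin lens f=-17): x=7.0000 theta=18827/41140 (≈0.4576)
After 7 (propagate distance d=50 (to screen)): x=122933/4114 (≈29.8816) theta=18827/41140 (≈0.4576)
|theta_initial|=0.2000 |theta_final|=18827/41140 (≈0.4576) -> increased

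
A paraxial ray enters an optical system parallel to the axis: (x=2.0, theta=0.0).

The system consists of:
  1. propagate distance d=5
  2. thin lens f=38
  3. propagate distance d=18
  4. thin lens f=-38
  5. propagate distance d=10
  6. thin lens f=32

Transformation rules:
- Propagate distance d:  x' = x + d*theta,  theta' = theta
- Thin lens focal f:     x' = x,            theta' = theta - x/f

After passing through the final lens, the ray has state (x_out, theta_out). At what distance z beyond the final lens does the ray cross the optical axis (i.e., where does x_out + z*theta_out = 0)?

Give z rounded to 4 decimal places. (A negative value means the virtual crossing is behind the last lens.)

Answer: 16.0554

Derivation:
Initial: x=2.0000 theta=0.0000
After 1 (propagate distance d=5): x=2.0000 theta=0.0000
After 2 (thin lens f=38): x=2.0000 theta=-1/19 (≈-0.0526)
After 3 (propagate distance d=18): x=20/19 (≈1.0526) theta=-1/19 (≈-0.0526)
After 4 (thin lens f=-38): x=20/19 (≈1.0526) theta=-9/361 (≈-0.0249)
After 5 (propagate distance d=10): x=290/361 (≈0.8033) theta=-9/361 (≈-0.0249)
After 6 (thin lens f=32): x=290/361 (≈0.8033) theta=-289/5776 (≈-0.0500)
z_focus = -x_out/theta_out = -(290/361)/(-289/5776) = 4640/289 ≈ 16.0554
Rounded to 4 decimal places: z = 16.0554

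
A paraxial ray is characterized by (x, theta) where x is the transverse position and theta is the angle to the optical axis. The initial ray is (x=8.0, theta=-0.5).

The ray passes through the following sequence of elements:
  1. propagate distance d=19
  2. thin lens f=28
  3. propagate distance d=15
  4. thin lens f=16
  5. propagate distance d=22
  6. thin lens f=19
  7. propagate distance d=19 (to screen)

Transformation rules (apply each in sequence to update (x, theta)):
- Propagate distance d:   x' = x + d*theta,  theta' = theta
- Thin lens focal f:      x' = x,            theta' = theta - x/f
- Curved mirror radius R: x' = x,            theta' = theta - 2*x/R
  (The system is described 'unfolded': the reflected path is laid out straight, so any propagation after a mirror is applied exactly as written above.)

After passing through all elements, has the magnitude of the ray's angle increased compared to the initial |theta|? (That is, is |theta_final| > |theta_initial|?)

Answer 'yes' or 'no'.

Answer: no

Derivation:
Initial: x=8.0000 theta=-0.5000
After 1 (propagate distance d=19): x=-1.5000 theta=-0.5000
After 2 (thin lens f=28): x=-1.5000 theta=-25/56 (≈-0.4464)
After 3 (propagate distance d=15): x=-459/56 (≈-8.1964) theta=-25/56 (≈-0.4464)
After 4 (thin lens f=16): x=-459/56 (≈-8.1964) theta=59/896 (≈0.0658)
After 5 (propagate distance d=22): x=-3023/448 (≈-6.7478) theta=59/896 (≈0.0658)
After 6 (thin lens f=19): x=-3023/448 (≈-6.7478) theta=7167/17024 (≈0.4210)
After 7 (propagate distance d=19 (to screen)): x=1121/896 (≈1.2511) theta=7167/17024 (≈0.4210)
|theta_initial|=0.5000 |theta_final|=7167/17024 (≈0.4210) -> not increased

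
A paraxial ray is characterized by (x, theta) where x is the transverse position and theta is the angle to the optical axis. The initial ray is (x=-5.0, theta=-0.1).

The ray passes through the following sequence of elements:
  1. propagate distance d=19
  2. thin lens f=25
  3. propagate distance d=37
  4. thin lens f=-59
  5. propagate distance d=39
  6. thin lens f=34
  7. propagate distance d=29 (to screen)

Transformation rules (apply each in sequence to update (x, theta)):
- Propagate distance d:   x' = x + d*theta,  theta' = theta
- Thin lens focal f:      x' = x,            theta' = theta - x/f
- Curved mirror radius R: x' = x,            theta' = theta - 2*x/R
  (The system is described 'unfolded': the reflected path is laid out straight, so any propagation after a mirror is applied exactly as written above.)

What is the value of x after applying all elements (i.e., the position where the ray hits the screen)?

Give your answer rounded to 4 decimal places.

Answer: 5.8279

Derivation:
Initial: x=-5.0000 theta=-0.1000
After 1 (propagate distance d=19): x=-6.9000 theta=-0.1000
After 2 (thin lens f=25): x=-6.9000 theta=0.1760
After 3 (propagate distance d=37): x=-0.3880 theta=0.1760
After 4 (thin lens f=-59): x=-0.3880 theta=2499/14750 (≈0.1694)
After 5 (propagate distance d=39): x=45869/7375 (≈6.2195) theta=2499/14750 (≈0.1694)
After 6 (thin lens f=34): x=45869/7375 (≈6.2195) theta=-1693/125375 (≈-0.0135)
After 7 (propagate distance d=29 (to screen)): x=730676/125375 (≈5.8279) theta=-1693/125375 (≈-0.0135)
Rounded to 4 decimal places: x = 5.8279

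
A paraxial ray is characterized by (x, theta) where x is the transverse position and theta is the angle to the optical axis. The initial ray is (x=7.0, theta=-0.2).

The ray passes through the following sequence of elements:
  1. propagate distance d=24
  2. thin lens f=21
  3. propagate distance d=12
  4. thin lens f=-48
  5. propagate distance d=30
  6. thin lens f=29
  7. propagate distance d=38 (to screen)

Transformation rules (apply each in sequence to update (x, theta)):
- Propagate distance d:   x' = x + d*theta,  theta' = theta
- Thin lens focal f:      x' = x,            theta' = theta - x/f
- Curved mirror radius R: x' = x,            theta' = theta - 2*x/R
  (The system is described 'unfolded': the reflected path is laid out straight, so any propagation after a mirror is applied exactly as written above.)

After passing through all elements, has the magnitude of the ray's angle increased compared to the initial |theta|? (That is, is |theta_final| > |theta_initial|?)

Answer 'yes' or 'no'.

Initial: x=7.0000 theta=-0.2000
After 1 (propagate distance d=24): x=2.2000 theta=-0.2000
After 2 (thin lens f=21): x=2.2000 theta=-32/105 (≈-0.3048)
After 3 (propagate distance d=12): x=-51/35 (≈-1.4571) theta=-32/105 (≈-0.3048)
After 4 (thin lens f=-48): x=-51/35 (≈-1.4571) theta=-563/1680 (≈-0.3351)
After 5 (propagate distance d=30): x=-3223/280 (≈-11.5107) theta=-563/1680 (≈-0.3351)
After 6 (thin lens f=29): x=-3223/280 (≈-11.5107) theta=3011/48720 (≈0.0618)
After 7 (propagate distance d=38 (to screen)): x=-27899/3045 (≈-9.1622) theta=3011/48720 (≈0.0618)
|theta_initial|=0.2000 |theta_final|=3011/48720 (≈0.0618) -> not increased

Answer: no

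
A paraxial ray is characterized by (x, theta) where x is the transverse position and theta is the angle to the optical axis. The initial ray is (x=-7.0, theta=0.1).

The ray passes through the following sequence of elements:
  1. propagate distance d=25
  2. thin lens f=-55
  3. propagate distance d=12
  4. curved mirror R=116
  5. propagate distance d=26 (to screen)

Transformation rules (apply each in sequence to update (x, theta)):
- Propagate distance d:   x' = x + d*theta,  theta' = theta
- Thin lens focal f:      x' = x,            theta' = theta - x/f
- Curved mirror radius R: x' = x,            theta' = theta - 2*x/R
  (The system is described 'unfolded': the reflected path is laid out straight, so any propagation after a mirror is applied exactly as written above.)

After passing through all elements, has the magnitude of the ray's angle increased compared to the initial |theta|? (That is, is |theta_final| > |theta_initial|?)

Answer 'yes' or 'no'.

Answer: no

Derivation:
Initial: x=-7.0000 theta=0.1000
After 1 (propagate distance d=25): x=-4.5000 theta=0.1000
After 2 (thin lens f=-55): x=-4.5000 theta=1/55 (≈0.0182)
After 3 (propagate distance d=12): x=-471/110 (≈-4.2818) theta=1/55 (≈0.0182)
After 4 (curved mirror R=116): x=-471/110 (≈-4.2818) theta=587/6380 (≈0.0920)
After 5 (propagate distance d=26 (to screen)): x=-274/145 (≈-1.8897) theta=587/6380 (≈0.0920)
|theta_initial|=0.1000 |theta_final|=587/6380 (≈0.0920) -> not increased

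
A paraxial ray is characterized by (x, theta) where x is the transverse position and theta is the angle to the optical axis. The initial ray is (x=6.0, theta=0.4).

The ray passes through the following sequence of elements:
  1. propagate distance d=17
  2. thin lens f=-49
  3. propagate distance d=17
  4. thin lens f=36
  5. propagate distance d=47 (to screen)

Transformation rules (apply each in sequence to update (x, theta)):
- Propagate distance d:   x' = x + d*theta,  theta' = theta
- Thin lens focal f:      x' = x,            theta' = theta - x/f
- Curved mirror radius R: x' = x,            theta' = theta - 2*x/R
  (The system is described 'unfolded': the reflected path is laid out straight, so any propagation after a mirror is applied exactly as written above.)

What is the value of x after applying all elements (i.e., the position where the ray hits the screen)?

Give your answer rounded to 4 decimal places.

Answer: 23.7317

Derivation:
Initial: x=6.0000 theta=0.4000
After 1 (propagate distance d=17): x=12.8000 theta=0.4000
After 2 (thin lens f=-49): x=12.8000 theta=162/245 (≈0.6612)
After 3 (propagate distance d=17): x=1178/49 (≈24.0408) theta=162/245 (≈0.6612)
After 4 (thin lens f=36): x=1178/49 (≈24.0408) theta=-29/4410 (≈-0.0066)
After 5 (propagate distance d=47 (to screen)): x=14951/630 (≈23.7317) theta=-29/4410 (≈-0.0066)
Rounded to 4 decimal places: x = 23.7317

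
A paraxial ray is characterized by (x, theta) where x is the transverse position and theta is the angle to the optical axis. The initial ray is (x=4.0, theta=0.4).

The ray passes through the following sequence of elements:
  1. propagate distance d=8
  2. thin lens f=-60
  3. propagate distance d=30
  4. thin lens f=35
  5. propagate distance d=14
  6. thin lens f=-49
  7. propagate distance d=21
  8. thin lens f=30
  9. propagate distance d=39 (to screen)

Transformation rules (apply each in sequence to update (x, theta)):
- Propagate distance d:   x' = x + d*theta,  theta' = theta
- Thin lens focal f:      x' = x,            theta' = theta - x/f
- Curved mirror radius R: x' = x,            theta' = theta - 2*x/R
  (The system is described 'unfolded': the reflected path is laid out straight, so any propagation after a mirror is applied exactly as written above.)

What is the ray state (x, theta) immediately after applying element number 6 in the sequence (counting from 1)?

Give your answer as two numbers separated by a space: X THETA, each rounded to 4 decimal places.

Initial: x=4.0000 theta=0.4000
After 1 (propagate distance d=8): x=7.2000 theta=0.4000
After 2 (thin lens f=-60): x=7.2000 theta=0.5200
After 3 (propagate distance d=30): x=22.8000 theta=0.5200
After 4 (thin lens f=35): x=22.8000 theta=-23/175 (≈-0.1314)
After 5 (propagate distance d=14): x=20.9600 theta=-23/175 (≈-0.1314)
After 6 (thin lens f=-49): x=20.9600 theta=363/1225 (≈0.2963)
Rounded to 4 decimal places: x = 20.9600, theta = 0.2963

Answer: 20.9600 0.2963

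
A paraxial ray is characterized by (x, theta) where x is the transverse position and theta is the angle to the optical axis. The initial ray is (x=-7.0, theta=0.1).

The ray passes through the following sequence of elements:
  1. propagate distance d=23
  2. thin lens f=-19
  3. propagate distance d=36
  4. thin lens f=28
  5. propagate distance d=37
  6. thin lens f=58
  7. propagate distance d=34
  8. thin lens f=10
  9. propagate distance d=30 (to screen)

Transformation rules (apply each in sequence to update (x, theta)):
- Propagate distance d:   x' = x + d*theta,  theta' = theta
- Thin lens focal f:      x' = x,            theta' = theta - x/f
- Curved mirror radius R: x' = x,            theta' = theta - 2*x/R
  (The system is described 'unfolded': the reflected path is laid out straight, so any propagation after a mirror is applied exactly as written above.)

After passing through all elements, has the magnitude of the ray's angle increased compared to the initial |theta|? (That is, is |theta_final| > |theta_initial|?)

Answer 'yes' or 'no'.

Initial: x=-7.0000 theta=0.1000
After 1 (propagate distance d=23): x=-4.7000 theta=0.1000
After 2 (thin lens f=-19): x=-4.7000 theta=-14/95 (≈-0.1474)
After 3 (propagate distance d=36): x=-1901/190 (≈-10.0053) theta=-14/95 (≈-0.1474)
After 4 (thin lens f=28): x=-1901/190 (≈-10.0053) theta=1117/5320 (≈0.2100)
After 5 (propagate distance d=37): x=-11899/5320 (≈-2.2367) theta=1117/5320 (≈0.2100)
After 6 (thin lens f=58): x=-11899/5320 (≈-2.2367) theta=2191/8816 (≈0.2485)
After 7 (propagate distance d=34): x=479287/77140 (≈6.2132) theta=2191/8816 (≈0.2485)
After 8 (thin lens f=10): x=479287/77140 (≈6.2132) theta=-30271/81200 (≈-0.3728)
After 9 (propagate distance d=30 (to screen)): x=-766873/154280 (≈-4.9707) theta=-30271/81200 (≈-0.3728)
|theta_initial|=0.1000 |theta_final|=30271/81200 (≈0.3728) -> increased

Answer: yes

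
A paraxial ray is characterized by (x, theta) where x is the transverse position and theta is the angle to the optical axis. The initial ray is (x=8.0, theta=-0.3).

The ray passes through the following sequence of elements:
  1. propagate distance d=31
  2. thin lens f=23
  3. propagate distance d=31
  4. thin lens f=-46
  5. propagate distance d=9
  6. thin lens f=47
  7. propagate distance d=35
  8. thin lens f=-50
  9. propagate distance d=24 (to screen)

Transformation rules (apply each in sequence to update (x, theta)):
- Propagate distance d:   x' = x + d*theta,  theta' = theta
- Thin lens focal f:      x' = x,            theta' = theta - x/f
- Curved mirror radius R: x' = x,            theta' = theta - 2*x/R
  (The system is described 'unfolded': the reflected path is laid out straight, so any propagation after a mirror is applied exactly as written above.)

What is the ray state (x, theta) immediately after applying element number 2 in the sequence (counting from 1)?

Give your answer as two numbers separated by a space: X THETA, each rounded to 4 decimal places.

Answer: -1.3000 -0.2435

Derivation:
Initial: x=8.0000 theta=-0.3000
After 1 (propagate distance d=31): x=-1.3000 theta=-0.3000
After 2 (thin lens f=23): x=-1.3000 theta=-28/115 (≈-0.2435)
Rounded to 4 decimal places: x = -1.3000, theta = -0.2435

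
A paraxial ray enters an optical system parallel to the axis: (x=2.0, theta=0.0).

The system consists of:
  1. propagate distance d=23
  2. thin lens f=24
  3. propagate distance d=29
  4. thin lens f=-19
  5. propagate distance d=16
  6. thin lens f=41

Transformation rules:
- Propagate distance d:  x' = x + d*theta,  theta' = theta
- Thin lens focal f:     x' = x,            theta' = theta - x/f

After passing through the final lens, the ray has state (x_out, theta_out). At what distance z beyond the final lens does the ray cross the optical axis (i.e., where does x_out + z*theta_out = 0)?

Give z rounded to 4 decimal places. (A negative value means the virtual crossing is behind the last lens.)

Initial: x=2.0000 theta=0.0000
After 1 (propagate distance d=23): x=2.0000 theta=0.0000
After 2 (thin lens f=24): x=2.0000 theta=-1/12 (≈-0.0833)
After 3 (propagate distance d=29): x=-5/12 (≈-0.4167) theta=-1/12 (≈-0.0833)
After 4 (thin lens f=-19): x=-5/12 (≈-0.4167) theta=-2/19 (≈-0.1053)
After 5 (propagate distance d=16): x=-479/228 (≈-2.1009) theta=-2/19 (≈-0.1053)
After 6 (thin lens f=41): x=-479/228 (≈-2.1009) theta=-505/9348 (≈-0.0540)
z_focus = -x_out/theta_out = -(-479/228)/(-505/9348) = -19639/505 ≈ -38.8891
Rounded to 4 decimal places: z = -38.8891

Answer: -38.8891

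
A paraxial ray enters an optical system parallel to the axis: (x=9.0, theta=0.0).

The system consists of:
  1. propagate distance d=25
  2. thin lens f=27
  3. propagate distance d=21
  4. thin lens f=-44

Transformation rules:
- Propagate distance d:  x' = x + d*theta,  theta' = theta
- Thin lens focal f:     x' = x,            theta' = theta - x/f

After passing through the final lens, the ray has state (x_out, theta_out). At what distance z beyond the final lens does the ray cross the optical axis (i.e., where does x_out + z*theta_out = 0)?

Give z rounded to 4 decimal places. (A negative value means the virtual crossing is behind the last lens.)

Answer: 6.9474

Derivation:
Initial: x=9.0000 theta=0.0000
After 1 (propagate distance d=25): x=9.0000 theta=0.0000
After 2 (thin lens f=27): x=9.0000 theta=-1/3 (≈-0.3333)
After 3 (propagate distance d=21): x=2.0000 theta=-1/3 (≈-0.3333)
After 4 (thin lens f=-44): x=2.0000 theta=-19/66 (≈-0.2879)
z_focus = -x_out/theta_out = -(2.0000)/(-19/66) = 132/19 ≈ 6.9474
Rounded to 4 decimal places: z = 6.9474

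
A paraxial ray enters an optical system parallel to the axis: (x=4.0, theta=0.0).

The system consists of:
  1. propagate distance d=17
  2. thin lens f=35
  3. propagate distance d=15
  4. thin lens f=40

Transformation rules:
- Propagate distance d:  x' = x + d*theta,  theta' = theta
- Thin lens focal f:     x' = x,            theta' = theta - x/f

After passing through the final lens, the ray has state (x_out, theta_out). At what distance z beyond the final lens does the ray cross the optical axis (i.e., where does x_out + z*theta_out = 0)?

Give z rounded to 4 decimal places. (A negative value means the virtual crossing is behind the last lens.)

Initial: x=4.0000 theta=0.0000
After 1 (propagate distance d=17): x=4.0000 theta=0.0000
After 2 (thin lens f=35): x=4.0000 theta=-4/35 (≈-0.1143)
After 3 (propagate distance d=15): x=16/7 (≈2.2857) theta=-4/35 (≈-0.1143)
After 4 (thin lens f=40): x=16/7 (≈2.2857) theta=-6/35 (≈-0.1714)
z_focus = -x_out/theta_out = -(16/7)/(-6/35) = 40/3 ≈ 13.3333
Rounded to 4 decimal places: z = 13.3333

Answer: 13.3333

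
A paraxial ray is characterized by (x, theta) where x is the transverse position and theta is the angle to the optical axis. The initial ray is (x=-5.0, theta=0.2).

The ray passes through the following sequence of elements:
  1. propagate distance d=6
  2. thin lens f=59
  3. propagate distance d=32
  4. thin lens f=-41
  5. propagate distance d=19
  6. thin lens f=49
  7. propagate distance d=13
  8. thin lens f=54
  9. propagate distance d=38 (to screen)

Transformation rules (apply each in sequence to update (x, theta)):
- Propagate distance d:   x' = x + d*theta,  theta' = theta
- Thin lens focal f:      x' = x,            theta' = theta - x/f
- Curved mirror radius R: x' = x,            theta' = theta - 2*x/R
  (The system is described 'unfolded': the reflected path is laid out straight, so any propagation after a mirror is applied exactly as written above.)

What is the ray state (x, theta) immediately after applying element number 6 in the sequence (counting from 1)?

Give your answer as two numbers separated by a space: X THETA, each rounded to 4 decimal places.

Answer: 11.8447 0.1364

Derivation:
Initial: x=-5.0000 theta=0.2000
After 1 (propagate distance d=6): x=-3.8000 theta=0.2000
After 2 (thin lens f=59): x=-3.8000 theta=78/295 (≈0.2644)
After 3 (propagate distance d=32): x=275/59 (≈4.6610) theta=78/295 (≈0.2644)
After 4 (thin lens f=-41): x=275/59 (≈4.6610) theta=4573/12095 (≈0.3781)
After 5 (propagate distance d=19): x=143262/12095 (≈11.8447) theta=4573/12095 (≈0.3781)
After 6 (thin lens f=49): x=143262/12095 (≈11.8447) theta=2309/16933 (≈0.1364)
Rounded to 4 decimal places: x = 11.8447, theta = 0.1364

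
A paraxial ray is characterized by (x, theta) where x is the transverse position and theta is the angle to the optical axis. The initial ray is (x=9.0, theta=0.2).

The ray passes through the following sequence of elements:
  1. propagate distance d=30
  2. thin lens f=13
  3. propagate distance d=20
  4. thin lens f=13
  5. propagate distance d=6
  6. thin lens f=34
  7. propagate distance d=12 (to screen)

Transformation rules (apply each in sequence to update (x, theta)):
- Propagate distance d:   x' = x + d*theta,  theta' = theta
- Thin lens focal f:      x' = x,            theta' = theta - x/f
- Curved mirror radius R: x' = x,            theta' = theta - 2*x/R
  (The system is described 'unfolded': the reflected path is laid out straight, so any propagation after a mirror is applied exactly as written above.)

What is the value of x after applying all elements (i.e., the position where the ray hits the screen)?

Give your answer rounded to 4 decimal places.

Initial: x=9.0000 theta=0.2000
After 1 (propagate distance d=30): x=15.0000 theta=0.2000
After 2 (thin lens f=13): x=15.0000 theta=-62/65 (≈-0.9538)
After 3 (propagate distance d=20): x=-53/13 (≈-4.0769) theta=-62/65 (≈-0.9538)
After 4 (thin lens f=13): x=-53/13 (≈-4.0769) theta=-541/845 (≈-0.6402)
After 5 (propagate distance d=6): x=-6691/845 (≈-7.9183) theta=-541/845 (≈-0.6402)
After 6 (thin lens f=34): x=-6691/845 (≈-7.9183) theta=-11703/28730 (≈-0.4073)
After 7 (propagate distance d=12 (to screen)): x=-36793/2873 (≈-12.8065) theta=-11703/28730 (≈-0.4073)
Rounded to 4 decimal places: x = -12.8065

Answer: -12.8065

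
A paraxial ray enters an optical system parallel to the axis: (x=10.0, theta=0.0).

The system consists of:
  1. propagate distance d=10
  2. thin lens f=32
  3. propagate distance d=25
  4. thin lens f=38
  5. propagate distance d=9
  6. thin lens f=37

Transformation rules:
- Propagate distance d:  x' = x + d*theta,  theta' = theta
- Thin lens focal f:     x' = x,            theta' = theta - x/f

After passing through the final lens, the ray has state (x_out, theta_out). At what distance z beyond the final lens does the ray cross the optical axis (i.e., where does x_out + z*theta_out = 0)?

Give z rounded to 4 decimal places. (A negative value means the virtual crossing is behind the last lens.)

Initial: x=10.0000 theta=0.0000
After 1 (propagate distance d=10): x=10.0000 theta=0.0000
After 2 (thin lens f=32): x=10.0000 theta=-0.3125
After 3 (propagate distance d=25): x=2.1875 theta=-0.3125
After 4 (thin lens f=38): x=2.1875 theta=-225/608 (≈-0.3701)
After 5 (propagate distance d=9): x=-695/608 (≈-1.1431) theta=-225/608 (≈-0.3701)
After 6 (thin lens f=37): x=-695/608 (≈-1.1431) theta=-3815/11248 (≈-0.3392)
z_focus = -x_out/theta_out = -(-695/608)/(-3815/11248) = -5143/1526 ≈ -3.3702
Rounded to 4 decimal places: z = -3.3702

Answer: -3.3702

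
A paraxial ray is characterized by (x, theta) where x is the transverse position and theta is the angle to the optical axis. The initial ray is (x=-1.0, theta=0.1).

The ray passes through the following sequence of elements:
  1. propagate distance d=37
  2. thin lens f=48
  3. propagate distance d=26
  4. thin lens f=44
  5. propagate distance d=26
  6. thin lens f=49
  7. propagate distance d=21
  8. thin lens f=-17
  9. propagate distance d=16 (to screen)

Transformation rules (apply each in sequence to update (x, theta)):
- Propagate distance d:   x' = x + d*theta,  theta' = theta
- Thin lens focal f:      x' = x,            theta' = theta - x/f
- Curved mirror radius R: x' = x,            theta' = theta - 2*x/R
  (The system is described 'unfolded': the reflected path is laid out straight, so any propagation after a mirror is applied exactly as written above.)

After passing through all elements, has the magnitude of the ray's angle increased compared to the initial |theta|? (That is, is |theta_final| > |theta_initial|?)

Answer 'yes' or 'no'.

Initial: x=-1.0000 theta=0.1000
After 1 (propagate distance d=37): x=2.7000 theta=0.1000
After 2 (thin lens f=48): x=2.7000 theta=7/160 (≈0.0438)
After 3 (propagate distance d=26): x=3.8375 theta=7/160 (≈0.0438)
After 4 (thin lens f=44): x=3.8375 theta=-153/3520 (≈-0.0435)
After 5 (propagate distance d=26): x=953/352 (≈2.7074) theta=-153/3520 (≈-0.0435)
After 6 (thin lens f=49): x=953/352 (≈2.7074) theta=-17027/172480 (≈-0.0987)
After 7 (propagate distance d=21): x=15629/24640 (≈0.6343) theta=-17027/172480 (≈-0.0987)
After 8 (thin lens f=-17): x=15629/24640 (≈0.6343) theta=-22507/366520 (≈-0.0614)
After 9 (propagate distance d=16 (to screen)): x=-204209/586432 (≈-0.3482) theta=-22507/366520 (≈-0.0614)
|theta_initial|=0.1000 |theta_final|=22507/366520 (≈0.0614) -> not increased

Answer: no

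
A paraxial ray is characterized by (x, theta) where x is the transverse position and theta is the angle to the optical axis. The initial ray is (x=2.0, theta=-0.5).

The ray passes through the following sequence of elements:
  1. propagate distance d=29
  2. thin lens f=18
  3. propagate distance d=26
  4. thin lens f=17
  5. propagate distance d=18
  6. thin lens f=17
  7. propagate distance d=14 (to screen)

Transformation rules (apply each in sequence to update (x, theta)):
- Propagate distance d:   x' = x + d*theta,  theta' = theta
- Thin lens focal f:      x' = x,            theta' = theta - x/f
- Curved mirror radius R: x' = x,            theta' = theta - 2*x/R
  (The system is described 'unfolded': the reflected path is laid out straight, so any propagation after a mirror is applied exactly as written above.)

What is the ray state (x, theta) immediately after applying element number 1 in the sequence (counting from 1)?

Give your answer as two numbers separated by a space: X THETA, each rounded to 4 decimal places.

Answer: -12.5000 -0.5000

Derivation:
Initial: x=2.0000 theta=-0.5000
After 1 (propagate distance d=29): x=-12.5000 theta=-0.5000
Rounded to 4 decimal places: x = -12.5000, theta = -0.5000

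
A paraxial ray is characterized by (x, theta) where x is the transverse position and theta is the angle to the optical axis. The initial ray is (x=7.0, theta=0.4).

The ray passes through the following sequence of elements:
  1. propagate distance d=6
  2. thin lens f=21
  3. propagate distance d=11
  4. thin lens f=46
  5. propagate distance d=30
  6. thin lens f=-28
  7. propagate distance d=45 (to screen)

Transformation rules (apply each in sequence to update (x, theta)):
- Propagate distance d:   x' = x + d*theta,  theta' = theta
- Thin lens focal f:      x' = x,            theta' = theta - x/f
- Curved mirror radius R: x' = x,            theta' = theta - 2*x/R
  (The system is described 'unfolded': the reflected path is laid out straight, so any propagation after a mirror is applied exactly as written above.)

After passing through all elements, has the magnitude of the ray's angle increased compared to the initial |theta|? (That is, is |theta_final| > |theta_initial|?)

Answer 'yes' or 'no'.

Answer: no

Derivation:
Initial: x=7.0000 theta=0.4000
After 1 (propagate distance d=6): x=9.4000 theta=0.4000
After 2 (thin lens f=21): x=9.4000 theta=-1/21 (≈-0.0476)
After 3 (propagate distance d=11): x=932/105 (≈8.8762) theta=-1/21 (≈-0.0476)
After 4 (thin lens f=46): x=932/105 (≈8.8762) theta=-83/345 (≈-0.2406)
After 5 (propagate distance d=30): x=4006/2415 (≈1.6588) theta=-83/345 (≈-0.2406)
After 6 (thin lens f=-28): x=4006/2415 (≈1.6588) theta=-6131/33810 (≈-0.1813)
After 7 (propagate distance d=45 (to screen)): x=-9557/1470 (≈-6.5014) theta=-6131/33810 (≈-0.1813)
|theta_initial|=0.4000 |theta_final|=6131/33810 (≈0.1813) -> not increased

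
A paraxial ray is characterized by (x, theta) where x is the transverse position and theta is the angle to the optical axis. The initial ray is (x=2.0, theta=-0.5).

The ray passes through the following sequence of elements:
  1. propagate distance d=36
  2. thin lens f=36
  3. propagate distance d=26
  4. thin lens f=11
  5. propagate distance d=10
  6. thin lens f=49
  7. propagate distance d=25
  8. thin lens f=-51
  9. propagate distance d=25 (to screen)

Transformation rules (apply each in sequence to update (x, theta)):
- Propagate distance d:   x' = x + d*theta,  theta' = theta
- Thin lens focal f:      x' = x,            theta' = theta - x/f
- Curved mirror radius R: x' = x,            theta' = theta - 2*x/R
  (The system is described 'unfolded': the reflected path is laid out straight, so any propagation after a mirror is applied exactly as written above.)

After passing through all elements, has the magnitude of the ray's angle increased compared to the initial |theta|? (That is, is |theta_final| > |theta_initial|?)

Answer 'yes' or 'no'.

Initial: x=2.0000 theta=-0.5000
After 1 (propagate distance d=36): x=-16.0000 theta=-0.5000
After 2 (thin lens f=36): x=-16.0000 theta=-1/18 (≈-0.0556)
After 3 (propagate distance d=26): x=-157/9 (≈-17.4444) theta=-1/18 (≈-0.0556)
After 4 (thin lens f=11): x=-157/9 (≈-17.4444) theta=101/66 (≈1.5303)
After 5 (propagate distance d=10): x=-212/99 (≈-2.1414) theta=101/66 (≈1.5303)
After 6 (thin lens f=49): x=-212/99 (≈-2.1414) theta=15271/9702 (≈1.5740)
After 7 (propagate distance d=25): x=40111/1078 (≈37.2087) theta=15271/9702 (≈1.5740)
After 8 (thin lens f=-51): x=40111/1078 (≈37.2087) theta=17270/7497 (≈2.3036)
After 9 (propagate distance d=25 (to screen)): x=15635483/164934 (≈94.7984) theta=17270/7497 (≈2.3036)
|theta_initial|=0.5000 |theta_final|=17270/7497 (≈2.3036) -> increased

Answer: yes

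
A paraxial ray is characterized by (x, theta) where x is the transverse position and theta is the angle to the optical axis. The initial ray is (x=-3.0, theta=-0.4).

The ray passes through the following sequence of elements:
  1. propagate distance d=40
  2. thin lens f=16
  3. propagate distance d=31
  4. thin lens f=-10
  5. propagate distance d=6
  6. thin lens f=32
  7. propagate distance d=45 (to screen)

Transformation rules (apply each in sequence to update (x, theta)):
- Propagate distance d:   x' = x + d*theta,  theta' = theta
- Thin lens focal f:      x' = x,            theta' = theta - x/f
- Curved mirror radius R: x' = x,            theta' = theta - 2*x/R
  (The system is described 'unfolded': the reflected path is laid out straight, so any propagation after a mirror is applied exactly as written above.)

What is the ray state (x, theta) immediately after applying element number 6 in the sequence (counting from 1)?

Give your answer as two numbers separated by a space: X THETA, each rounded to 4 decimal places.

Initial: x=-3.0000 theta=-0.4000
After 1 (propagate distance d=40): x=-19.0000 theta=-0.4000
After 2 (thin lens f=16): x=-19.0000 theta=0.7875
After 3 (propagate distance d=31): x=5.4125 theta=0.7875
After 4 (thin lens f=-10): x=5.4125 theta=1063/800 (≈1.3288)
After 5 (propagate distance d=6): x=13.3850 theta=1063/800 (≈1.3288)
After 6 (thin lens f=32): x=13.3850 theta=5827/6400 (≈0.9105)
Rounded to 4 decimal places: x = 13.3850, theta = 0.9105

Answer: 13.3850 0.9105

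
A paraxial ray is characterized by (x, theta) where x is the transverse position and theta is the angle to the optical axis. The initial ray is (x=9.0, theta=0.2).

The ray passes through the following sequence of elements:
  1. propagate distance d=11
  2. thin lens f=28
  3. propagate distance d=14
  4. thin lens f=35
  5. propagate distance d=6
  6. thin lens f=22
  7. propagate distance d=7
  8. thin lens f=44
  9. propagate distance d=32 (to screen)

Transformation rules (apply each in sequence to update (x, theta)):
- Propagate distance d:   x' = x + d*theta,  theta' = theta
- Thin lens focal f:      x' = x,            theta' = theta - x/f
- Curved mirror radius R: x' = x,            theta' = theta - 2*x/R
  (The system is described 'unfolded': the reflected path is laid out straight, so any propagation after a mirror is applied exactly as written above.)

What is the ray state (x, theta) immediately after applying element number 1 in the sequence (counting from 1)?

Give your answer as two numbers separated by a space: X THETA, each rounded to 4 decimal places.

Answer: 11.2000 0.2000

Derivation:
Initial: x=9.0000 theta=0.2000
After 1 (propagate distance d=11): x=11.2000 theta=0.2000
Rounded to 4 decimal places: x = 11.2000, theta = 0.2000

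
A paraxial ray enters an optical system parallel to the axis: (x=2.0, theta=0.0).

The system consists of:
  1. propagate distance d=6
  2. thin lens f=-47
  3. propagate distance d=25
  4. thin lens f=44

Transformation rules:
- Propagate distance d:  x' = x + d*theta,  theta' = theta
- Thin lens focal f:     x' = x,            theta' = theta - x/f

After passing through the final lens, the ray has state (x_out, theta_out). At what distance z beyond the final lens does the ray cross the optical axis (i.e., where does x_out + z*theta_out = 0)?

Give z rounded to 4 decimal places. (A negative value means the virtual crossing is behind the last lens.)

Answer: 113.1429

Derivation:
Initial: x=2.0000 theta=0.0000
After 1 (propagate distance d=6): x=2.0000 theta=0.0000
After 2 (thin lens f=-47): x=2.0000 theta=2/47 (≈0.0426)
After 3 (propagate distance d=25): x=144/47 (≈3.0638) theta=2/47 (≈0.0426)
After 4 (thin lens f=44): x=144/47 (≈3.0638) theta=-14/517 (≈-0.0271)
z_focus = -x_out/theta_out = -(144/47)/(-14/517) = 792/7 ≈ 113.1429
Rounded to 4 decimal places: z = 113.1429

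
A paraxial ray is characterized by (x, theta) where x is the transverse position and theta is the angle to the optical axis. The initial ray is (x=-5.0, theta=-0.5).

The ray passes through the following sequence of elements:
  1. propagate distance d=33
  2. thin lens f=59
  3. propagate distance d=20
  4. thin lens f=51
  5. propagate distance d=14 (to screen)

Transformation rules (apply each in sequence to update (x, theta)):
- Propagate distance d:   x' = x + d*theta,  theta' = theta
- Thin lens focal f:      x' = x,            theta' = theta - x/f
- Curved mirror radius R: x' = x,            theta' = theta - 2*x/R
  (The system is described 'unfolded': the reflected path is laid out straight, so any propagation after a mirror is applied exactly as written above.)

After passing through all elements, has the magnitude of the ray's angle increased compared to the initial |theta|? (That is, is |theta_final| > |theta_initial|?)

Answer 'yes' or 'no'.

Answer: no

Derivation:
Initial: x=-5.0000 theta=-0.5000
After 1 (propagate distance d=33): x=-21.5000 theta=-0.5000
After 2 (thin lens f=59): x=-21.5000 theta=-8/59 (≈-0.1356)
After 3 (propagate distance d=20): x=-2857/118 (≈-24.2119) theta=-8/59 (≈-0.1356)
After 4 (thin lens f=51): x=-2857/118 (≈-24.2119) theta=2041/6018 (≈0.3391)
After 5 (propagate distance d=14 (to screen)): x=-117133/6018 (≈-19.4638) theta=2041/6018 (≈0.3391)
|theta_initial|=0.5000 |theta_final|=2041/6018 (≈0.3391) -> not increased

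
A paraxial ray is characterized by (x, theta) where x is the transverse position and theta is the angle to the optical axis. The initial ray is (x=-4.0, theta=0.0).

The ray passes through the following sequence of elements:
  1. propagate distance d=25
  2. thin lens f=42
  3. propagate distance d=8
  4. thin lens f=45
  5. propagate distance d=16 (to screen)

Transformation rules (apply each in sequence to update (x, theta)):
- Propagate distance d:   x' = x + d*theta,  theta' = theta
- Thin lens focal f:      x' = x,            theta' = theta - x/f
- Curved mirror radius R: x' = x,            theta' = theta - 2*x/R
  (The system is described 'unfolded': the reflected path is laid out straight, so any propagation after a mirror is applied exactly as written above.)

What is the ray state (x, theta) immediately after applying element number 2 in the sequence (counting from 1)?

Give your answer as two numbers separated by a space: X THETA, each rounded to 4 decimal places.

Answer: -4.0000 0.0952

Derivation:
Initial: x=-4.0000 theta=0.0000
After 1 (propagate distance d=25): x=-4.0000 theta=0.0000
After 2 (thin lens f=42): x=-4.0000 theta=2/21 (≈0.0952)
Rounded to 4 decimal places: x = -4.0000, theta = 0.0952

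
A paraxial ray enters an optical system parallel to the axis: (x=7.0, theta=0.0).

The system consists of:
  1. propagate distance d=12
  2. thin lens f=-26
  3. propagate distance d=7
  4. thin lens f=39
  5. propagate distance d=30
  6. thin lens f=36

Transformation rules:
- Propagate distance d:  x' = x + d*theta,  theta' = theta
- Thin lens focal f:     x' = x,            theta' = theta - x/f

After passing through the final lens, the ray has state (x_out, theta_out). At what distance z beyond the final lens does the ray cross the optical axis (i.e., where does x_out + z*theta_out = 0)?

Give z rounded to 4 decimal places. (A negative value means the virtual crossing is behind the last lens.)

Initial: x=7.0000 theta=0.0000
After 1 (propagate distance d=12): x=7.0000 theta=0.0000
After 2 (thin lens f=-26): x=7.0000 theta=7/26 (≈0.2692)
After 3 (propagate distance d=7): x=231/26 (≈8.8846) theta=7/26 (≈0.2692)
After 4 (thin lens f=39): x=231/26 (≈8.8846) theta=7/169 (≈0.0414)
After 5 (propagate distance d=30): x=3423/338 (≈10.1272) theta=7/169 (≈0.0414)
After 6 (thin lens f=36): x=3423/338 (≈10.1272) theta=-973/4056 (≈-0.2399)
z_focus = -x_out/theta_out = -(3423/338)/(-973/4056) = 5868/139 ≈ 42.2158
Rounded to 4 decimal places: z = 42.2158

Answer: 42.2158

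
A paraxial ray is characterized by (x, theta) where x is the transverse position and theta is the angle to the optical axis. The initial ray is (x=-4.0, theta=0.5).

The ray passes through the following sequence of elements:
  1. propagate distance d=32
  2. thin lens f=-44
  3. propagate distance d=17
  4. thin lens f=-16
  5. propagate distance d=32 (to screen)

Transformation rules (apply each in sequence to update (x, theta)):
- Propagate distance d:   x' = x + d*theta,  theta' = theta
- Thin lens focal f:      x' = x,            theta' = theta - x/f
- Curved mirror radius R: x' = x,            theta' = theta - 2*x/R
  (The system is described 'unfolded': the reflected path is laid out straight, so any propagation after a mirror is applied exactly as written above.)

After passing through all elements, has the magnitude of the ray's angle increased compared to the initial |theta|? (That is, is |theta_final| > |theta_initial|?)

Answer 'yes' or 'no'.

Initial: x=-4.0000 theta=0.5000
After 1 (propagate distance d=32): x=12.0000 theta=0.5000
After 2 (thin lens f=-44): x=12.0000 theta=17/22 (≈0.7727)
After 3 (propagate distance d=17): x=553/22 (≈25.1364) theta=17/22 (≈0.7727)
After 4 (thin lens f=-16): x=553/22 (≈25.1364) theta=75/32 (≈2.3438)
After 5 (propagate distance d=32 (to screen)): x=2203/22 (≈100.1364) theta=75/32 (≈2.3438)
|theta_initial|=0.5000 |theta_final|=75/32 (≈2.3438) -> increased

Answer: yes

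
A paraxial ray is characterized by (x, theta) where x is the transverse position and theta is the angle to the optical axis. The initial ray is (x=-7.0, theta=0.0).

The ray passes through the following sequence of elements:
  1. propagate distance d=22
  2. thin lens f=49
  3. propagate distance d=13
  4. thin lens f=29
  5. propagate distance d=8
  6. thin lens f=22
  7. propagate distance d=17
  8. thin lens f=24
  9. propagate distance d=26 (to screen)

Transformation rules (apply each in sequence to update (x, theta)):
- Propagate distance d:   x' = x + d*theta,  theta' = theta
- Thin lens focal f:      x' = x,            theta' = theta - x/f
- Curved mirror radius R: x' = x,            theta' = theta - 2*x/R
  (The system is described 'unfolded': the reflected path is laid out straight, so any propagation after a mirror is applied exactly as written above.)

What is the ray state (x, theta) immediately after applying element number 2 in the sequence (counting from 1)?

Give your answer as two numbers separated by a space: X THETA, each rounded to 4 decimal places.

Answer: -7.0000 0.1429

Derivation:
Initial: x=-7.0000 theta=0.0000
After 1 (propagate distance d=22): x=-7.0000 theta=0.0000
After 2 (thin lens f=49): x=-7.0000 theta=1/7 (≈0.1429)
Rounded to 4 decimal places: x = -7.0000, theta = 0.1429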